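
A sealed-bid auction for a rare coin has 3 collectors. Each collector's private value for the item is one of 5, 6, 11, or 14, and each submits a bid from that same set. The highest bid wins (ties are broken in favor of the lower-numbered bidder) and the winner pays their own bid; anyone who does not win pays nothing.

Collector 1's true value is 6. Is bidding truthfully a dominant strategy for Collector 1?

Consider the case where Collector 2 bids 5 and Collector 3 bids 5.
Truthful bid 6: wins, pays 6, utility 6 - 6 = 0.
Bid 5 instead: wins, pays 5, utility 6 - 5 = 1.
Since 1 > 0, bidding 5 is strictly better here, so truthful bidding is not dominant.

No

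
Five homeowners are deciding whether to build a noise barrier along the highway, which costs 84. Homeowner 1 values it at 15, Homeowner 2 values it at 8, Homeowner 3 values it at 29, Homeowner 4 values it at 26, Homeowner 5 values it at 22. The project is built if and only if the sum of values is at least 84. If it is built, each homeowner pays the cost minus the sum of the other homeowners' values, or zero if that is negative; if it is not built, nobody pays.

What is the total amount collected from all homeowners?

29

Total value 100 ≥ cost 84, so it is built.
Homeowner 1: others sum to 85; max(0, 84 - 85) = 0.
Homeowner 2: others sum to 92; max(0, 84 - 92) = 0.
Homeowner 3: others sum to 71; max(0, 84 - 71) = 13.
Homeowner 4: others sum to 74; max(0, 84 - 74) = 10.
Homeowner 5: others sum to 78; max(0, 84 - 78) = 6.
Total collected = 0 + 0 + 13 + 10 + 6 = 29.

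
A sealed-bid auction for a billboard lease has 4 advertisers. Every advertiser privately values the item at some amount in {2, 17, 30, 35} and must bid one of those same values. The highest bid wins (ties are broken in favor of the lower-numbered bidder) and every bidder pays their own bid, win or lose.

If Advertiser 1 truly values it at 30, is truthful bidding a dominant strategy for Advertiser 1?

Consider the case where Advertiser 2 bids 2, Advertiser 3 bids 2 and Advertiser 4 bids 2.
Truthful bid 30: wins, pays 30, utility 30 - 30 = 0.
Bid 2 instead: wins, pays 2, utility 30 - 2 = 28.
Since 28 > 0, bidding 2 is strictly better here, so truthful bidding is not dominant.

No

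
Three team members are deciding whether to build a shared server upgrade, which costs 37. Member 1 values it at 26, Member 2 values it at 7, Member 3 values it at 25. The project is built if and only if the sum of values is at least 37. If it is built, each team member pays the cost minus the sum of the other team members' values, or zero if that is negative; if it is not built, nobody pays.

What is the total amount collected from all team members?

Total value 58 ≥ cost 37, so it is built.
Member 1: others sum to 32; max(0, 37 - 32) = 5.
Member 2: others sum to 51; max(0, 37 - 51) = 0.
Member 3: others sum to 33; max(0, 37 - 33) = 4.
Total collected = 5 + 0 + 4 = 9.

9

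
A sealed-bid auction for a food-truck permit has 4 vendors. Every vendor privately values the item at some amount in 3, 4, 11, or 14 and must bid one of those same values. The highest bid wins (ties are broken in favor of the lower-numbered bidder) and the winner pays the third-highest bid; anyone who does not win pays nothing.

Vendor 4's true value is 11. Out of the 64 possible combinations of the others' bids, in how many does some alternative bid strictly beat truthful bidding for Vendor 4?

Others bid (3, 3, 11): truth gives 0; bid 14 gives 8 > 0. Violating.
Others bid (3, 4, 11): truth gives 0; bid 14 gives 7 > 0. Violating.
Others bid (3, 11, 3): truth gives 0; bid 14 gives 8 > 0. Violating.
Others bid (3, 11, 4): truth gives 0; bid 14 gives 7 > 0. Violating.
Others bid (3, 3, 3): truth gives 8; no alternative beats it.
Others bid (3, 3, 4): truth gives 8; no alternative beats it.
(Checking all 64 profiles: 12 have a profitable deviation, 52 do not.)

12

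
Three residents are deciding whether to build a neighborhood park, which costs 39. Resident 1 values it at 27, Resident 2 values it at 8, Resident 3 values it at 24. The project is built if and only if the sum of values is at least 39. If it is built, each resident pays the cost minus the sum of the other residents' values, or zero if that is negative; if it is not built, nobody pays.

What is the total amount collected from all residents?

11

Total value 59 ≥ cost 39, so it is built.
Resident 1: others sum to 32; max(0, 39 - 32) = 7.
Resident 2: others sum to 51; max(0, 39 - 51) = 0.
Resident 3: others sum to 35; max(0, 39 - 35) = 4.
Total collected = 7 + 0 + 4 = 11.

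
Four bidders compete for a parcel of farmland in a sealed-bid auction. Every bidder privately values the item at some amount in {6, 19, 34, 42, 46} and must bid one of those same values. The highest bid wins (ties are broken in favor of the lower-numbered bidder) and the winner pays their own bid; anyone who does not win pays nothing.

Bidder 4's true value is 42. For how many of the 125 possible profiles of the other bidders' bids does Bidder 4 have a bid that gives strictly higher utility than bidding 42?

8

Others bid (6, 6, 6): truth gives 0; bid 19 gives 23 > 0. Violating.
Others bid (6, 6, 19): truth gives 0; bid 34 gives 8 > 0. Violating.
Others bid (6, 19, 6): truth gives 0; bid 34 gives 8 > 0. Violating.
Others bid (6, 19, 19): truth gives 0; bid 34 gives 8 > 0. Violating.
Others bid (6, 6, 34): truth gives 0; no alternative beats it.
Others bid (6, 6, 42): truth gives 0; no alternative beats it.
(Checking all 125 profiles: 8 have a profitable deviation, 117 do not.)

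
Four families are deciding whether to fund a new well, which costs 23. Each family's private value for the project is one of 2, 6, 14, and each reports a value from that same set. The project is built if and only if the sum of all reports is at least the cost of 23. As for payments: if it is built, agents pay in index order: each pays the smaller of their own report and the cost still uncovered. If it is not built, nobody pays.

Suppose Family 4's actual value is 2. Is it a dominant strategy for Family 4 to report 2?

Yes

Check each profile of the others' reports and compare truth against every alternative report.
Others report (2, 2, 14): truth gives 0, best alternative gives -3.
Others report (2, 14, 2): truth gives 0, best alternative gives -3.
Others report (6, 6, 6): truth gives 0, best alternative gives -3.
Others report (14, 2, 2): truth gives 0, best alternative gives -3.
Others report (2, 14, 14): truth gives 2, best alternative gives 2.
Others report (6, 6, 14): truth gives 2, best alternative gives 2.
(Remaining 21 profiles checked similarly; truth is weakly best in each.)
In every case the truthful report is at least as good as any alternative, so it is a dominant strategy.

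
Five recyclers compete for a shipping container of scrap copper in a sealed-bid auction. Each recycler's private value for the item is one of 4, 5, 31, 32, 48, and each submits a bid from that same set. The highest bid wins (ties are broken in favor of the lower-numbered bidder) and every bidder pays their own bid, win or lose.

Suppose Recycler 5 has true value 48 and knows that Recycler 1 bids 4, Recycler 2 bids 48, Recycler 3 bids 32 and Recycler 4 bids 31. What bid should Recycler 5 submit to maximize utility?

Bid 4: loses but pays 4, utility -4.
Bid 5: loses but pays 5, utility -5.
Bid 31: loses but pays 31, utility -31.
Bid 32: loses but pays 32, utility -32.
Bid 48: loses but pays 48, utility -48.
The best choice is 4 with utility -4.

4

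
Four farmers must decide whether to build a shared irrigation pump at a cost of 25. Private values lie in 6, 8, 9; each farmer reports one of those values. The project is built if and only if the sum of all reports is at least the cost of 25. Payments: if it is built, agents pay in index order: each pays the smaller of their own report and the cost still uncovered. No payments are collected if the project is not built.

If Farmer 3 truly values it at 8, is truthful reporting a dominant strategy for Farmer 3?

No

Consider the case where Farmer 1 reports 6, Farmer 2 reports 6 and Farmer 4 reports 8.
Truthful report 8: project built, pays 8, utility 8 - 8 = 0.
Report 6 instead: project built, pays 6, utility 8 - 6 = 2.
Since 2 > 0, reporting 6 is strictly better here, so truthful reporting is not dominant.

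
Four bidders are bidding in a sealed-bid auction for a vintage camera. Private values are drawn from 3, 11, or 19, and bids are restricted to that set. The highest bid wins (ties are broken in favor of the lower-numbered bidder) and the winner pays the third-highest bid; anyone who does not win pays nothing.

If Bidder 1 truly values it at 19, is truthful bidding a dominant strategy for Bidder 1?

Yes

Check each profile of the others' bids and compare truth against every alternative bid.
Others bid (3, 3, 19): truth gives 16, best alternative gives 0.
Others bid (3, 19, 3): truth gives 16, best alternative gives 0.
Others bid (19, 3, 3): truth gives 16, best alternative gives 0.
Others bid (3, 11, 19): truth gives 8, best alternative gives 0.
Others bid (3, 19, 11): truth gives 8, best alternative gives 0.
Others bid (11, 3, 19): truth gives 8, best alternative gives 0.
(Remaining 21 profiles checked similarly; truth is weakly best in each.)
In every case the truthful bid is at least as good as any alternative, so it is a dominant strategy.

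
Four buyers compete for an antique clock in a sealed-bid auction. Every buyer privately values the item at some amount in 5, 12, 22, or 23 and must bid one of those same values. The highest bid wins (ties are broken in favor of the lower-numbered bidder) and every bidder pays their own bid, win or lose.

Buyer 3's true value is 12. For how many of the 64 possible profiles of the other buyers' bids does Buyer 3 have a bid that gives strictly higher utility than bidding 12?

Others bid (5, 5, 22): truth gives -12; bid 5 gives -5 > -12. Violating.
Others bid (5, 5, 23): truth gives -12; bid 5 gives -5 > -12. Violating.
Others bid (5, 12, 5): truth gives -12; bid 5 gives -5 > -12. Violating.
Others bid (5, 12, 12): truth gives -12; bid 5 gives -5 > -12. Violating.
Others bid (5, 5, 5): truth gives 0; no alternative beats it.
Others bid (5, 5, 12): truth gives 0; no alternative beats it.
(Checking all 64 profiles: 62 have a profitable deviation, 2 do not.)

62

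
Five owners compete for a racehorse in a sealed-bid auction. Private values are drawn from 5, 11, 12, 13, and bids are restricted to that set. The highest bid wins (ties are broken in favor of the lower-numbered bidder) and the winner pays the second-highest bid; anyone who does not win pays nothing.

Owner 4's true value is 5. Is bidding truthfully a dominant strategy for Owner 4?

Yes

Check each profile of the others' bids and compare truth against every alternative bid.
Others bid (5, 5, 5, 11): truth gives 0, best alternative gives -6.
Others bid (5, 5, 5, 5): truth gives 0, best alternative gives 0.
Others bid (5, 5, 5, 12): truth gives 0, best alternative gives 0.
Others bid (5, 5, 5, 13): truth gives 0, best alternative gives 0.
Others bid (5, 5, 11, 5): truth gives 0, best alternative gives 0.
Others bid (5, 5, 11, 11): truth gives 0, best alternative gives 0.
(Remaining 250 profiles checked similarly; truth is weakly best in each.)
In every case the truthful bid is at least as good as any alternative, so it is a dominant strategy.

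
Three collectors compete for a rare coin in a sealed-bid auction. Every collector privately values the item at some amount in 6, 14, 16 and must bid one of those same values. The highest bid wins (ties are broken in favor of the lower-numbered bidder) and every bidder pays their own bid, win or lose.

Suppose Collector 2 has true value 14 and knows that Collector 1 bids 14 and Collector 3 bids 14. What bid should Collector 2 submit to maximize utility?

16

Bid 6: loses but pays 6, utility -6.
Bid 14: loses but pays 14, utility -14.
Bid 16: wins, pays 16, utility 14 - 16 = -2.
The best choice is 16 with utility -2.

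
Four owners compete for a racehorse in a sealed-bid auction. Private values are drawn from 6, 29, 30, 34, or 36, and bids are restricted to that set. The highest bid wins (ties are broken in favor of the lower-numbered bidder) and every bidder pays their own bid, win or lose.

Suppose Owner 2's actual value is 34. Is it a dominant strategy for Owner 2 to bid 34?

No

Consider the case where Owner 1 bids 6, Owner 3 bids 6 and Owner 4 bids 6.
Truthful bid 34: wins, pays 34, utility 34 - 34 = 0.
Bid 29 instead: wins, pays 29, utility 34 - 29 = 5.
Since 5 > 0, bidding 29 is strictly better here, so truthful bidding is not dominant.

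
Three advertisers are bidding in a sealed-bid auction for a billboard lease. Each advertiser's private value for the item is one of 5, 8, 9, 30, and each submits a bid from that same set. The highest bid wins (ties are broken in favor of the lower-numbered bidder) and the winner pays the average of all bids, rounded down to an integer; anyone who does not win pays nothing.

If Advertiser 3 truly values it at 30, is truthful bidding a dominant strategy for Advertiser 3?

Consider the case where Advertiser 1 bids 5 and Advertiser 2 bids 5.
Truthful bid 30: wins, pays 13, utility 30 - 13 = 17.
Bid 8 instead: wins, pays 6, utility 30 - 6 = 24.
Since 24 > 17, bidding 8 is strictly better here, so truthful bidding is not dominant.

No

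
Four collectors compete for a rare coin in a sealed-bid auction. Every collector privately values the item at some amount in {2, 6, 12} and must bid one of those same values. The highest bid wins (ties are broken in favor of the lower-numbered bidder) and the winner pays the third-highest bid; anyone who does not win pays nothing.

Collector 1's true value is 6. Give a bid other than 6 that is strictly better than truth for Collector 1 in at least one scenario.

12

Suppose Collector 2 bids 2, Collector 3 bids 2 and Collector 4 bids 12.
Bid 6: loses, pays 0, utility 0.
Bid 12: wins, pays 2, utility 6 - 2 = 4.
So bidding 12 beats truth here (4 > 0).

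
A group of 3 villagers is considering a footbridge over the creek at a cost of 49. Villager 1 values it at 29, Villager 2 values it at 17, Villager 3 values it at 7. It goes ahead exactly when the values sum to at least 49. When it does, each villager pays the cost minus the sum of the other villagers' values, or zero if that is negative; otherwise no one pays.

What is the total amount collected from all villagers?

41

Total value 53 ≥ cost 49, so it is built.
Villager 1: others sum to 24; max(0, 49 - 24) = 25.
Villager 2: others sum to 36; max(0, 49 - 36) = 13.
Villager 3: others sum to 46; max(0, 49 - 46) = 3.
Total collected = 25 + 13 + 3 = 41.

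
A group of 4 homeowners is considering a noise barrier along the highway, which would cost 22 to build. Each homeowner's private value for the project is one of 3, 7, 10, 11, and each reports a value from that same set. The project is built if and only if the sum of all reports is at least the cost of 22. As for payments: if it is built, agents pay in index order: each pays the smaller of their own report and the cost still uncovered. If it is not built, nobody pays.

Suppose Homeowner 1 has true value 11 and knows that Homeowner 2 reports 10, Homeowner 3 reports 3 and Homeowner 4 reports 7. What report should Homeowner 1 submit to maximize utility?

Report 3: project built, pays 3, utility 11 - 3 = 8.
Report 7: project built, pays 7, utility 11 - 7 = 4.
Report 10: project built, pays 10, utility 11 - 10 = 1.
Report 11: project built, pays 11, utility 11 - 11 = 0.
The best choice is 3 with utility 8.

3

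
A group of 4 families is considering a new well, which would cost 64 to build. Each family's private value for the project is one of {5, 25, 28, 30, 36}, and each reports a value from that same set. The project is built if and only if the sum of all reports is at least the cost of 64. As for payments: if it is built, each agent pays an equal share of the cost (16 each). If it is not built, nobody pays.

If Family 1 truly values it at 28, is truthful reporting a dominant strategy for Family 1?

No

Consider the case where Family 2 reports 5, Family 3 reports 5 and Family 4 reports 25.
Truthful report 28: project not built, utility 0.
Report 30 instead: project built, pays 16, utility 28 - 16 = 12.
Since 12 > 0, reporting 30 is strictly better here, so truthful reporting is not dominant.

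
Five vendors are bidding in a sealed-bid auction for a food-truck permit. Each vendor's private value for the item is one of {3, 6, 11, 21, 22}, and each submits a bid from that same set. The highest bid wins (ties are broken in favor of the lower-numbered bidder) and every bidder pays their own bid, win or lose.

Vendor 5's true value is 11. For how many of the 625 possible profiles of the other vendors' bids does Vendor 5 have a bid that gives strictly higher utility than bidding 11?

610

Others bid (3, 3, 3, 3): truth gives 0; bid 6 gives 5 > 0. Violating.
Others bid (3, 3, 3, 11): truth gives -11; bid 3 gives -3 > -11. Violating.
Others bid (3, 3, 3, 21): truth gives -11; bid 3 gives -3 > -11. Violating.
Others bid (3, 3, 3, 22): truth gives -11; bid 3 gives -3 > -11. Violating.
Others bid (3, 3, 3, 6): truth gives 0; no alternative beats it.
Others bid (3, 3, 6, 3): truth gives 0; no alternative beats it.
(Checking all 625 profiles: 610 have a profitable deviation, 15 do not.)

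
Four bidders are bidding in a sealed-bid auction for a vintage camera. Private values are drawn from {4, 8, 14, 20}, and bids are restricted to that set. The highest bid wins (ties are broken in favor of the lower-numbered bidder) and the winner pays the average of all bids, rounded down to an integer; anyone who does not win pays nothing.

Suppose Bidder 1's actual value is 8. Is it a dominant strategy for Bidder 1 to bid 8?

No

Consider the case where Bidder 2 bids 4, Bidder 3 bids 4 and Bidder 4 bids 4.
Truthful bid 8: wins, pays 5, utility 8 - 5 = 3.
Bid 4 instead: wins, pays 4, utility 8 - 4 = 4.
Since 4 > 3, bidding 4 is strictly better here, so truthful bidding is not dominant.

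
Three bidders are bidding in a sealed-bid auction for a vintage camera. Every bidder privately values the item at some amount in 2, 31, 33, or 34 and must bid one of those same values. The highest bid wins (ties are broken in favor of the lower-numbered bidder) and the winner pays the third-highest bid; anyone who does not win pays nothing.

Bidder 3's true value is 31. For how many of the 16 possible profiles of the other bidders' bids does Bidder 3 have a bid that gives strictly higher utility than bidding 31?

4

Others bid (2, 31): truth gives 0; bid 33 gives 29 > 0. Violating.
Others bid (2, 33): truth gives 0; bid 34 gives 29 > 0. Violating.
Others bid (31, 2): truth gives 0; bid 33 gives 29 > 0. Violating.
Others bid (33, 2): truth gives 0; bid 34 gives 29 > 0. Violating.
Others bid (2, 2): truth gives 29; no alternative beats it.
Others bid (2, 34): truth gives 0; no alternative beats it.
(Checking all 16 profiles: 4 have a profitable deviation, 12 do not.)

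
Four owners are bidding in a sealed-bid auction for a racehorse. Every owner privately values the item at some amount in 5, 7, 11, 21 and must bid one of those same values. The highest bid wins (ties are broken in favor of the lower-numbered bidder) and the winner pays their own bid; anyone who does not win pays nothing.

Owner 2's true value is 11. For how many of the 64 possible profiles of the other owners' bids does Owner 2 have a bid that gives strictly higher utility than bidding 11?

Others bid (5, 5, 5): truth gives 0; bid 7 gives 4 > 0. Violating.
Others bid (5, 5, 7): truth gives 0; bid 7 gives 4 > 0. Violating.
Others bid (5, 7, 5): truth gives 0; bid 7 gives 4 > 0. Violating.
Others bid (5, 7, 7): truth gives 0; bid 7 gives 4 > 0. Violating.
Others bid (5, 5, 11): truth gives 0; no alternative beats it.
Others bid (5, 5, 21): truth gives 0; no alternative beats it.
(Checking all 64 profiles: 4 have a profitable deviation, 60 do not.)

4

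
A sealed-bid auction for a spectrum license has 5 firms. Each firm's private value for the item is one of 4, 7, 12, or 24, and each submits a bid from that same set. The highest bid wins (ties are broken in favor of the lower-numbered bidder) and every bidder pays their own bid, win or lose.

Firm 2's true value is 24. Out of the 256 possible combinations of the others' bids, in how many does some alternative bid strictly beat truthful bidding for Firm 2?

Others bid (4, 4, 4, 4): truth gives 0; bid 7 gives 17 > 0. Violating.
Others bid (4, 4, 4, 7): truth gives 0; bid 7 gives 17 > 0. Violating.
Others bid (4, 4, 4, 12): truth gives 0; bid 12 gives 12 > 0. Violating.
Others bid (4, 4, 7, 4): truth gives 0; bid 7 gives 17 > 0. Violating.
Others bid (4, 4, 4, 24): truth gives 0; no alternative beats it.
Others bid (4, 4, 7, 24): truth gives 0; no alternative beats it.
(Checking all 256 profiles: 118 have a profitable deviation, 138 do not.)

118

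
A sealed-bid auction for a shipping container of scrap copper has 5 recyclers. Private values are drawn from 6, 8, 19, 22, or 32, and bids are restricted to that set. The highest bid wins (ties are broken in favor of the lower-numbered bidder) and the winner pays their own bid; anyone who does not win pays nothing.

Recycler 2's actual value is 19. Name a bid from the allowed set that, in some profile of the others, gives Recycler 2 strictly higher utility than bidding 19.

8

Suppose Recycler 1 bids 6, Recycler 3 bids 6, Recycler 4 bids 6 and Recycler 5 bids 6.
Bid 19: wins, pays 19, utility 19 - 19 = 0.
Bid 8: wins, pays 8, utility 19 - 8 = 11.
So bidding 8 beats truth here (11 > 0).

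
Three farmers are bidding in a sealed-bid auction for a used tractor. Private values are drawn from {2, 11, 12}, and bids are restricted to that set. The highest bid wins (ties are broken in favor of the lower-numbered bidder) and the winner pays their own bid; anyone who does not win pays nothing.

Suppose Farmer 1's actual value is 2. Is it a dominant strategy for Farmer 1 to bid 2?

Yes

Check each profile of the others' bids and compare truth against every alternative bid.
Others bid (2, 2): truth gives 0, best alternative gives -9.
Others bid (2, 11): truth gives 0, best alternative gives -9.
Others bid (11, 2): truth gives 0, best alternative gives -9.
Others bid (11, 11): truth gives 0, best alternative gives -9.
Others bid (2, 12): truth gives 0, best alternative gives 0.
Others bid (11, 12): truth gives 0, best alternative gives 0.
(Remaining 3 profiles checked similarly; truth is weakly best in each.)
In every case the truthful bid is at least as good as any alternative, so it is a dominant strategy.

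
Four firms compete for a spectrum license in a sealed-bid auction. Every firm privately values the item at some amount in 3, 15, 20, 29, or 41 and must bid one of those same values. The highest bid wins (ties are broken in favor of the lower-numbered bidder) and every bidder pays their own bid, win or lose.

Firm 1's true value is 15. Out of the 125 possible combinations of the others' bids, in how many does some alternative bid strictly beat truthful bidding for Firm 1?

Others bid (3, 3, 3): truth gives 0; bid 3 gives 12 > 0. Violating.
Others bid (3, 3, 20): truth gives -15; bid 3 gives -3 > -15. Violating.
Others bid (3, 3, 29): truth gives -15; bid 3 gives -3 > -15. Violating.
Others bid (3, 3, 41): truth gives -15; bid 3 gives -3 > -15. Violating.
Others bid (3, 3, 15): truth gives 0; no alternative beats it.
Others bid (3, 15, 3): truth gives 0; no alternative beats it.
(Checking all 125 profiles: 118 have a profitable deviation, 7 do not.)

118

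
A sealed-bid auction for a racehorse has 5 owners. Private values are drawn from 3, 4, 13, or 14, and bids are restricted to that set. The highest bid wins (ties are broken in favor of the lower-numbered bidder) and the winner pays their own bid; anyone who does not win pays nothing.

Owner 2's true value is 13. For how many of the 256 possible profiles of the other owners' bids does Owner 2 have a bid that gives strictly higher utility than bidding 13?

Others bid (3, 3, 3, 3): truth gives 0; bid 4 gives 9 > 0. Violating.
Others bid (3, 3, 3, 4): truth gives 0; bid 4 gives 9 > 0. Violating.
Others bid (3, 3, 4, 3): truth gives 0; bid 4 gives 9 > 0. Violating.
Others bid (3, 3, 4, 4): truth gives 0; bid 4 gives 9 > 0. Violating.
Others bid (3, 3, 3, 13): truth gives 0; no alternative beats it.
Others bid (3, 3, 3, 14): truth gives 0; no alternative beats it.
(Checking all 256 profiles: 8 have a profitable deviation, 248 do not.)

8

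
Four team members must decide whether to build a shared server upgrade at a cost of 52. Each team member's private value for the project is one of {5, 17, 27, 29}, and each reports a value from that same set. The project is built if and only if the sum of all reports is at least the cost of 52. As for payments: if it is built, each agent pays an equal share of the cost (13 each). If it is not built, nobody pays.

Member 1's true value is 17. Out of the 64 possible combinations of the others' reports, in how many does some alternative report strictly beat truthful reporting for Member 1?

3

Others report (5, 5, 17): truth gives 0; report 27 gives 4 > 0. Violating.
Others report (5, 17, 5): truth gives 0; report 27 gives 4 > 0. Violating.
Others report (17, 5, 5): truth gives 0; report 27 gives 4 > 0. Violating.
Others report (5, 5, 5): truth gives 0; no alternative beats it.
Others report (5, 5, 27): truth gives 4; no alternative beats it.
(Checking all 64 profiles: 3 have a profitable deviation, 61 do not.)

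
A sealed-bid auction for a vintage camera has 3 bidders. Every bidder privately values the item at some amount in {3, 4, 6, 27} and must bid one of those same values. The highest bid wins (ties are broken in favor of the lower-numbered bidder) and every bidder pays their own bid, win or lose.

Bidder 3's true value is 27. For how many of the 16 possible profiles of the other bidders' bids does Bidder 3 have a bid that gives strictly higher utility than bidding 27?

11

Others bid (3, 3): truth gives 0; bid 4 gives 23 > 0. Violating.
Others bid (3, 4): truth gives 0; bid 6 gives 21 > 0. Violating.
Others bid (3, 27): truth gives -27; bid 3 gives -3 > -27. Violating.
Others bid (4, 3): truth gives 0; bid 6 gives 21 > 0. Violating.
Others bid (3, 6): truth gives 0; no alternative beats it.
Others bid (4, 6): truth gives 0; no alternative beats it.
(Checking all 16 profiles: 11 have a profitable deviation, 5 do not.)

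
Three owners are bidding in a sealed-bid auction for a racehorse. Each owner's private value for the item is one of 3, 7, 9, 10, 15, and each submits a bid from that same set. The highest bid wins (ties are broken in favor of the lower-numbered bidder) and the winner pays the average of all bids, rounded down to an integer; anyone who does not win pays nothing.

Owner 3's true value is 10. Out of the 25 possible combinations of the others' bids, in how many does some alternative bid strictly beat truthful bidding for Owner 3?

Others bid (3, 3): truth gives 5; bid 7 gives 6 > 5. Violating.
Others bid (3, 10): truth gives 0; bid 15 gives 1 > 0. Violating.
Others bid (7, 7): truth gives 2; bid 9 gives 3 > 2. Violating.
Others bid (10, 3): truth gives 0; bid 15 gives 1 > 0. Violating.
Others bid (3, 7): truth gives 4; no alternative beats it.
Others bid (3, 9): truth gives 3; no alternative beats it.
(Checking all 25 profiles: 4 have a profitable deviation, 21 do not.)

4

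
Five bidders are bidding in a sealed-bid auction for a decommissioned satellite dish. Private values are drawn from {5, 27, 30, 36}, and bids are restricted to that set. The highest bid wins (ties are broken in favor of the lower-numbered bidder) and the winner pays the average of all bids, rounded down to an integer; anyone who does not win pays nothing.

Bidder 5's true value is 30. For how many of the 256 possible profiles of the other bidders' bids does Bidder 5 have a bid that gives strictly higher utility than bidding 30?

Others bid (5, 5, 5, 5): truth gives 20; bid 27 gives 21 > 20. Violating.
Others bid (5, 5, 5, 30): truth gives 0; bid 36 gives 14 > 0. Violating.
Others bid (5, 5, 27, 30): truth gives 0; bid 36 gives 10 > 0. Violating.
Others bid (5, 5, 30, 5): truth gives 0; bid 36 gives 14 > 0. Violating.
Others bid (5, 5, 5, 27): truth gives 16; no alternative beats it.
Others bid (5, 5, 5, 36): truth gives 0; no alternative beats it.
(Checking all 256 profiles: 55 have a profitable deviation, 201 do not.)

55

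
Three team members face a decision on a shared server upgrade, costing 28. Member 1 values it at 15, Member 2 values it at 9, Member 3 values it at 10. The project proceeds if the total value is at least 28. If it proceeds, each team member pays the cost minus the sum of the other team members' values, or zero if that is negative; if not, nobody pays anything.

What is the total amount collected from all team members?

16

Total value 34 ≥ cost 28, so it is built.
Member 1: others sum to 19; max(0, 28 - 19) = 9.
Member 2: others sum to 25; max(0, 28 - 25) = 3.
Member 3: others sum to 24; max(0, 28 - 24) = 4.
Total collected = 9 + 3 + 4 = 16.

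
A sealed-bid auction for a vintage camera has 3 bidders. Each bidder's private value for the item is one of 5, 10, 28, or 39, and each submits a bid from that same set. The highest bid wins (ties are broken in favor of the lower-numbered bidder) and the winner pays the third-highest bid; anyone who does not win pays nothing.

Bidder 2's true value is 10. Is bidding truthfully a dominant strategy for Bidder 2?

Consider the case where Bidder 1 bids 5 and Bidder 3 bids 28.
Truthful bid 10: loses, pays 0, utility 0.
Bid 28 instead: wins, pays 5, utility 10 - 5 = 5.
Since 5 > 0, bidding 28 is strictly better here, so truthful bidding is not dominant.

No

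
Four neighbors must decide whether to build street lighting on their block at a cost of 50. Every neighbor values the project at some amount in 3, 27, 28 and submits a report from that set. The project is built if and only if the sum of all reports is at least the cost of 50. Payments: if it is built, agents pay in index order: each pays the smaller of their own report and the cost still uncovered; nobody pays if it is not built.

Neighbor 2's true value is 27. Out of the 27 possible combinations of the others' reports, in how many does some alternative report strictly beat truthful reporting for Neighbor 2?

20

Others report (3, 27, 27): truth gives 0; report 3 gives 24 > 0. Violating.
Others report (3, 27, 28): truth gives 0; report 3 gives 24 > 0. Violating.
Others report (3, 28, 27): truth gives 0; report 3 gives 24 > 0. Violating.
Others report (3, 28, 28): truth gives 0; report 3 gives 24 > 0. Violating.
Others report (3, 3, 3): truth gives 0; no alternative beats it.
Others report (3, 3, 27): truth gives 0; no alternative beats it.
(Checking all 27 profiles: 20 have a profitable deviation, 7 do not.)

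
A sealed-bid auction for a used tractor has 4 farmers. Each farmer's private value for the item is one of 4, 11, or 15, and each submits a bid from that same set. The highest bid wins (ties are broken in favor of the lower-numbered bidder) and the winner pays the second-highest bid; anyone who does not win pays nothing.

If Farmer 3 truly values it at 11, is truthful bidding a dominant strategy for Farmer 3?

Check each profile of the others' bids and compare truth against every alternative bid.
Others bid (4, 4, 4): truth gives 7, best alternative gives 7.
Others bid (4, 4, 11): truth gives 0, best alternative gives 0.
Others bid (4, 4, 15): truth gives 0, best alternative gives 0.
Others bid (4, 11, 4): truth gives 0, best alternative gives 0.
Others bid (4, 11, 11): truth gives 0, best alternative gives 0.
Others bid (4, 11, 15): truth gives 0, best alternative gives 0.
(Remaining 21 profiles checked similarly; truth is weakly best in each.)
In every case the truthful bid is at least as good as any alternative, so it is a dominant strategy.

Yes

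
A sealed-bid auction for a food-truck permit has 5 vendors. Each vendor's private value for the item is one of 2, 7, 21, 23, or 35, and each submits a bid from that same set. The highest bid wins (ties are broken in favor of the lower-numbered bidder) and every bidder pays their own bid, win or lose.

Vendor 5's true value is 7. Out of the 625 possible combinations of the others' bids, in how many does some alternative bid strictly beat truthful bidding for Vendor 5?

624

Others bid (2, 2, 2, 7): truth gives -7; bid 2 gives -2 > -7. Violating.
Others bid (2, 2, 2, 21): truth gives -7; bid 2 gives -2 > -7. Violating.
Others bid (2, 2, 2, 23): truth gives -7; bid 2 gives -2 > -7. Violating.
Others bid (2, 2, 2, 35): truth gives -7; bid 2 gives -2 > -7. Violating.
Others bid (2, 2, 2, 2): truth gives 0; no alternative beats it.
(Checking all 625 profiles: 624 have a profitable deviation, 1 does not.)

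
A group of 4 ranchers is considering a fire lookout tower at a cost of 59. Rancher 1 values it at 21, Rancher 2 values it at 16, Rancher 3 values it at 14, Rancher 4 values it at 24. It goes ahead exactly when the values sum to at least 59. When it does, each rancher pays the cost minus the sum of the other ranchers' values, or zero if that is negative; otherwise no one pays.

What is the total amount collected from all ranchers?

13

Total value 75 ≥ cost 59, so it is built.
Rancher 1: others sum to 54; max(0, 59 - 54) = 5.
Rancher 2: others sum to 59; max(0, 59 - 59) = 0.
Rancher 3: others sum to 61; max(0, 59 - 61) = 0.
Rancher 4: others sum to 51; max(0, 59 - 51) = 8.
Total collected = 5 + 0 + 0 + 8 = 13.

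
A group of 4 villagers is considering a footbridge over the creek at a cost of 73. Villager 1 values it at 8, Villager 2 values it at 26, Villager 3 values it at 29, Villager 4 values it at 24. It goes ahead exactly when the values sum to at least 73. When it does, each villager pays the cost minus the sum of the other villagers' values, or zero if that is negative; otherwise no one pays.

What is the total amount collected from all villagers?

37

Total value 87 ≥ cost 73, so it is built.
Villager 1: others sum to 79; max(0, 73 - 79) = 0.
Villager 2: others sum to 61; max(0, 73 - 61) = 12.
Villager 3: others sum to 58; max(0, 73 - 58) = 15.
Villager 4: others sum to 63; max(0, 73 - 63) = 10.
Total collected = 0 + 12 + 15 + 10 = 37.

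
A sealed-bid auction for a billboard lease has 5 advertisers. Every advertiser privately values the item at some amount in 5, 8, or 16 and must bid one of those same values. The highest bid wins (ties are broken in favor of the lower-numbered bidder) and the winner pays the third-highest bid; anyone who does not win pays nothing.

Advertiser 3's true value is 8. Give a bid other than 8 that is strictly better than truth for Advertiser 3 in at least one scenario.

16

Suppose Advertiser 1 bids 5, Advertiser 2 bids 5, Advertiser 4 bids 5 and Advertiser 5 bids 16.
Bid 8: loses, pays 0, utility 0.
Bid 16: wins, pays 5, utility 8 - 5 = 3.
So bidding 16 beats truth here (3 > 0).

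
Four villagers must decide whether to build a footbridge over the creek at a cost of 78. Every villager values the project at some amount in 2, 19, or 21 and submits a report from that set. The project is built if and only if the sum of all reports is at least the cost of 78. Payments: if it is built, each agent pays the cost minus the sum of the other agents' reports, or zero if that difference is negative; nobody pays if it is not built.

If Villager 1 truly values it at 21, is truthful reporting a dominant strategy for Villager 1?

Yes

Check each profile of the others' reports and compare truth against every alternative report.
Others report (21, 21, 21): truth gives 6, best alternative gives 6.
Others report (19, 21, 21): truth gives 4, best alternative gives 4.
Others report (21, 19, 21): truth gives 4, best alternative gives 4.
Others report (21, 21, 19): truth gives 4, best alternative gives 4.
Others report (19, 19, 21): truth gives 2, best alternative gives 2.
Others report (19, 21, 19): truth gives 2, best alternative gives 2.
(Remaining 21 profiles checked similarly; truth is weakly best in each.)
In every case the truthful report is at least as good as any alternative, so it is a dominant strategy.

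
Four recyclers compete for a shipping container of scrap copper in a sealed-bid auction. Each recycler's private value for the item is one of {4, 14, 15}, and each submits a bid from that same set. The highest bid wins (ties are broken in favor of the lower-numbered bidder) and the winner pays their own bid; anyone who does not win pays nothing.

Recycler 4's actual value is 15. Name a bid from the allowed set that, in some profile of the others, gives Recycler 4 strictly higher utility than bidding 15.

Suppose Recycler 1 bids 4, Recycler 2 bids 4 and Recycler 3 bids 4.
Bid 15: wins, pays 15, utility 15 - 15 = 0.
Bid 14: wins, pays 14, utility 15 - 14 = 1.
So bidding 14 beats truth here (1 > 0).

14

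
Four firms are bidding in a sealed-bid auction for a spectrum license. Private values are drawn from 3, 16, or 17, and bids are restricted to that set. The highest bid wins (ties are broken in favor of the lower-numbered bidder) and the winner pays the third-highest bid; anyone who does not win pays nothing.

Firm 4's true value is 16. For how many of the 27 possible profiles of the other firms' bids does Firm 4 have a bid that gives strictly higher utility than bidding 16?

3

Others bid (3, 3, 16): truth gives 0; bid 17 gives 13 > 0. Violating.
Others bid (3, 16, 3): truth gives 0; bid 17 gives 13 > 0. Violating.
Others bid (16, 3, 3): truth gives 0; bid 17 gives 13 > 0. Violating.
Others bid (3, 3, 3): truth gives 13; no alternative beats it.
Others bid (3, 3, 17): truth gives 0; no alternative beats it.
(Checking all 27 profiles: 3 have a profitable deviation, 24 do not.)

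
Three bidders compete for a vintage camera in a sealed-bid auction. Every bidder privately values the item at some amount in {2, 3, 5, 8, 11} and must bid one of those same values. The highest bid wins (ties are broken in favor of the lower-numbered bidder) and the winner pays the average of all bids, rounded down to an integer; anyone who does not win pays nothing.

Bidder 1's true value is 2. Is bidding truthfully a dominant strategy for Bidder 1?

Yes

Check each profile of the others' bids and compare truth against every alternative bid.
Others bid (3, 3): truth gives 0, best alternative gives -1.
Others bid (2, 2): truth gives 0, best alternative gives 0.
Others bid (2, 3): truth gives 0, best alternative gives 0.
Others bid (2, 5): truth gives 0, best alternative gives 0.
Others bid (2, 8): truth gives 0, best alternative gives 0.
Others bid (2, 11): truth gives 0, best alternative gives 0.
(Remaining 19 profiles checked similarly; truth is weakly best in each.)
In every case the truthful bid is at least as good as any alternative, so it is a dominant strategy.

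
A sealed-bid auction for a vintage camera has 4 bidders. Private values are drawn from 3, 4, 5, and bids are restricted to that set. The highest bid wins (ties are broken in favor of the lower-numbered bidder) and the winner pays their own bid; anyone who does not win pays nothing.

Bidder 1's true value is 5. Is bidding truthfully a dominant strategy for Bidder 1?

Consider the case where Bidder 2 bids 3, Bidder 3 bids 3 and Bidder 4 bids 3.
Truthful bid 5: wins, pays 5, utility 5 - 5 = 0.
Bid 3 instead: wins, pays 3, utility 5 - 3 = 2.
Since 2 > 0, bidding 3 is strictly better here, so truthful bidding is not dominant.

No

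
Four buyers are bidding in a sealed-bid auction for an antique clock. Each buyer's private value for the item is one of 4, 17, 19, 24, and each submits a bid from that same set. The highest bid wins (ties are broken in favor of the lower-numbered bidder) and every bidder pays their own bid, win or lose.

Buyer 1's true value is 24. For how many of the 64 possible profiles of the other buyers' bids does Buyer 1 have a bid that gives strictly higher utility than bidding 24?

Others bid (4, 4, 4): truth gives 0; bid 4 gives 20 > 0. Violating.
Others bid (4, 4, 17): truth gives 0; bid 17 gives 7 > 0. Violating.
Others bid (4, 4, 19): truth gives 0; bid 19 gives 5 > 0. Violating.
Others bid (4, 17, 4): truth gives 0; bid 17 gives 7 > 0. Violating.
Others bid (4, 4, 24): truth gives 0; no alternative beats it.
Others bid (4, 17, 24): truth gives 0; no alternative beats it.
(Checking all 64 profiles: 27 have a profitable deviation, 37 do not.)

27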